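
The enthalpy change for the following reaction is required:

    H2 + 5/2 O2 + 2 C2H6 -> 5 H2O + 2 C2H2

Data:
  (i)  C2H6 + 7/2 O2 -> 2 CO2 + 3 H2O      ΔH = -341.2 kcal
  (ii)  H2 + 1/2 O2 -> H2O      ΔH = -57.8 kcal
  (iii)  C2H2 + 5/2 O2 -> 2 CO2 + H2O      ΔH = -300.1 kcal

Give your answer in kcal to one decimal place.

(i) × 2 (×2 to match 2 C2H6 in the target): (2)·(-341.2) = -682.4 kcal
(ii) as written (H2 already on the reactant side): -57.8 kcal
(iii) reversed and × 2 (C2H2 must end up as a product; scale by 2 for the 2 C2H2): (-2)·(-300.1) = +600.2 kcal
Summing the manipulated equations, ΔH = (-682.4) + (-57.8) + (+600.2) = -140.0 kcal

ΔH = -140.0 kcal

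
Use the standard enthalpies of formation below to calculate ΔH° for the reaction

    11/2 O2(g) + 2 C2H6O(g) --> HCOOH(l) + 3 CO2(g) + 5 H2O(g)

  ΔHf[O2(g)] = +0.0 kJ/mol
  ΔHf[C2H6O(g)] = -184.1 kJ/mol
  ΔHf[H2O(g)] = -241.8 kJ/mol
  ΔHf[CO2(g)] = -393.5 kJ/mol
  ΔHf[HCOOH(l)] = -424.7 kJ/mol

ΔH°rxn = Σ nΔHf°(products) − Σ nΔHf°(reactants).
Products: 1·(-424.7) + 3·(-393.5) + 5·(-241.8) = -2814.2
Reactants: 11/2·(+0.0) + 2·(-184.1) = -368.2
ΔH° = (-2814.2) − (-368.2) = -2446.0 kJ/mol

ΔH° = -2446.0 kJ/mol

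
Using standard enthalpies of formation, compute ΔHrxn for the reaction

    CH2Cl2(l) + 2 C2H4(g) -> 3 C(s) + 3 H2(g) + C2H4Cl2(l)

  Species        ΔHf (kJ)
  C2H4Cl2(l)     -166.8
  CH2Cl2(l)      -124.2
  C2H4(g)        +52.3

ΔHrxn = -147.2 kJ

Products: 3·(+0.0) + 3·(+0.0) + 1·(-166.8) = -166.8
Reactants: 1·(-124.2) + 2·(+52.3) = -19.6
ΔHrxn = (-166.8) − (-19.6) = -147.2 kJ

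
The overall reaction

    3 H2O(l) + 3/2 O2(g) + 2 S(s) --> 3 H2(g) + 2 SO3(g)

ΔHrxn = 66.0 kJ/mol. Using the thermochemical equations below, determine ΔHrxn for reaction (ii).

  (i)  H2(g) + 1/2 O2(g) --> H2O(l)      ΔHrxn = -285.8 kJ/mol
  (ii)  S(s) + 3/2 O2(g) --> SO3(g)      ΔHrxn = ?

(i) reversed and × 3: (-3)·(-285.8) = +857.4 kJ/mol
(ii) × 2: contributes 2·x
+66.0 = (+857.4) + 2·x
x = (+66.0 − (+857.4)) / (2) = -395.7 kJ/mol

ΔHrxn = -395.7 kJ/mol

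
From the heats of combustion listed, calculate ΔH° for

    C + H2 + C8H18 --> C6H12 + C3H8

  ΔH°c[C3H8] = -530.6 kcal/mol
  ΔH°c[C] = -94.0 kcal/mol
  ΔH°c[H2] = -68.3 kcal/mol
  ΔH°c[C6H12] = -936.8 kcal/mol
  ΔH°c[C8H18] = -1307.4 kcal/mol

Using ΔH = Σ nΔHc°(reactants) − Σ nΔHc°(products):
= [1·(-94.0) + 1·(-68.3) + 1·(-1307.4)] − [1·(-936.8) + 1·(-530.6)]
= -2.3 kcal/mol

ΔH° = -2.3 kcal/mol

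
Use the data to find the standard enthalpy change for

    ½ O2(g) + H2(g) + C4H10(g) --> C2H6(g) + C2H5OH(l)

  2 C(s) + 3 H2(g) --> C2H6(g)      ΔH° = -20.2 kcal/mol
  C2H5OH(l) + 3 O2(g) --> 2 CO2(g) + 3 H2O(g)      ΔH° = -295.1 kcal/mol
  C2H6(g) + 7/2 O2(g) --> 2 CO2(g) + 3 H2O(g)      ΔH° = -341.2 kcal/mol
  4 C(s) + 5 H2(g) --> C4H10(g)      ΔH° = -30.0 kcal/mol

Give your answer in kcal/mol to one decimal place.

equation 1 × 2: (2)·(-20.2) = -40.4 kcal/mol
equation 2 reversed: +295.1 kcal/mol
equation 3 as written: -341.2 kcal/mol
equation 4 reversed: +30.0 kcal/mol
Since enthalpy is a state function, ΔH° = (2)·(-20.2) + (-1)·(-295.1) + (1)·(-341.2) + (-1)·(-30.0) = -56.5 kcal/mol

ΔH° = -56.5 kcal/mol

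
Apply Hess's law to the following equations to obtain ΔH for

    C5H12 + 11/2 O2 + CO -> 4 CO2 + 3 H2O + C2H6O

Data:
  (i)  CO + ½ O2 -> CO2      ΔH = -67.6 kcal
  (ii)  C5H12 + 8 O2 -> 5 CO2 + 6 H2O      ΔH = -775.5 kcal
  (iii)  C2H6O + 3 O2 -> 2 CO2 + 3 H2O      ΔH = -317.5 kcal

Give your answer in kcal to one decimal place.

ΔH = -525.6 kcal

(i) as written: -67.6 kcal
(ii) as written: -775.5 kcal
(iii) reversed: +317.5 kcal
ΔH = (-67.6) + (-775.5) + (+317.5) = -525.6 kcal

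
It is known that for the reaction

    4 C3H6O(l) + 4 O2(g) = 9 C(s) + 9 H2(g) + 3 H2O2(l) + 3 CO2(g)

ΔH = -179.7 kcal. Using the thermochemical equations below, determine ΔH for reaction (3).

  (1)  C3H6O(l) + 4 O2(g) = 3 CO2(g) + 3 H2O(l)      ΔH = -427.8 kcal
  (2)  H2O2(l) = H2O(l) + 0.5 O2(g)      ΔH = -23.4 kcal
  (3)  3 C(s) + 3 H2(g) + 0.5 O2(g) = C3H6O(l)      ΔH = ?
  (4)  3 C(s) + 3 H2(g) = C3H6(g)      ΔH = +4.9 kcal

(1) as written (CO2(g) already on the product side): -427.8 kcal
(2) reversed and × 3 (reverse to put H2O2(l) on the product side; ×3 to match 3 H2O2(l) in the target): (-3)·(-23.4) = +70.2 kcal
(3) reversed and × 3: contributes −3·x
(4): not needed (C3H6(g) appears nowhere else).
-179.7 = (-427.8) + (+70.2) − 3·x
x = (-179.7 − (-357.6)) / (-3) = -59.3 kcal

ΔH = -59.3 kcal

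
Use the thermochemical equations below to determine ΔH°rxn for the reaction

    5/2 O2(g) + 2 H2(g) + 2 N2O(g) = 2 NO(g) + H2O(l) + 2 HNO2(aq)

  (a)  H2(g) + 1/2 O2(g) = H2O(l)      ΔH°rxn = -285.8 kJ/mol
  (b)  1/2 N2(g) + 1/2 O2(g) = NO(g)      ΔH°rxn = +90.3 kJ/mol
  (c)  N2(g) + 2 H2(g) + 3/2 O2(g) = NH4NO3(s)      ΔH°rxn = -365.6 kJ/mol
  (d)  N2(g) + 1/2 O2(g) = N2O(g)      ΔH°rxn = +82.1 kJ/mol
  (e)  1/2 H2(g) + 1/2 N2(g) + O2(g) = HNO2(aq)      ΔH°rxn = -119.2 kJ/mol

(a) as written (H2O(l) already on the product side): -285.8 kJ/mol
(b) × 2 (scale by 2 for the 2 NO(g)): (2)·(+90.3) = +180.6 kJ/mol
(c): not needed (NH4NO3(s) appears nowhere else).
(d) reversed and × 2 (reverse to put N2O(g) on the reactant side; scale by 2 for the 2 N2O(g)): (-2)·(+82.1) = -164.2 kJ/mol
(e) × 2 (×2 to match 2 HNO2(aq) in the target): (2)·(-119.2) = -238.4 kJ/mol
ΔH°rxn = (1)·(-285.8) + (2)·(+90.3) + (-2)·(+82.1) + (2)·(-119.2) = -507.8 kJ/mol

ΔH°rxn = -507.8 kJ/mol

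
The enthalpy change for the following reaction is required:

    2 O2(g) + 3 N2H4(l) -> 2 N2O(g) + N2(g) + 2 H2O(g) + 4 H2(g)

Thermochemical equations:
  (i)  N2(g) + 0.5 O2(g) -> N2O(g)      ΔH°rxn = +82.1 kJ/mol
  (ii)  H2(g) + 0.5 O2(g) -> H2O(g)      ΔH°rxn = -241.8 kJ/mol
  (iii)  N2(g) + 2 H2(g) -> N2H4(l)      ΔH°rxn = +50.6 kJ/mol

ΔH°rxn = -471.2 kJ/mol

(i) × 2 (×2 to match 2 N2O(g) in the target): (2)·(+82.1) = +164.2 kJ/mol
(ii) × 2 (scale by 2 for the 2 H2O(g)): (2)·(-241.8) = -483.6 kJ/mol
(iii) reversed and × 3 (N2H4(l) must end up as a reactant; scale by 3 for the 3 N2H4(l)): (-3)·(+50.6) = -151.8 kJ/mol
Combining the equations, ΔH°rxn = (2)·(+82.1) + (2)·(-241.8) + (-3)·(+50.6) = -471.2 kJ/mol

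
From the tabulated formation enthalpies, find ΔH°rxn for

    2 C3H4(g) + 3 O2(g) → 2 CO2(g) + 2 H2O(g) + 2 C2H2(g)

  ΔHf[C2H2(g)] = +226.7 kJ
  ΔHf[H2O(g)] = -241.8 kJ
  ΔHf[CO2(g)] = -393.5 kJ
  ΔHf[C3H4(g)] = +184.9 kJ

ΔH°rxn = -1187.0 kJ

Products: 2·(-393.5) + 2·(-241.8) + 2·(+226.7) = -817.2
Reactants: 2·(+184.9) + 3·(+0.0) = +369.8
ΔH°rxn = (-817.2) − (+369.8) = -1187.0 kJ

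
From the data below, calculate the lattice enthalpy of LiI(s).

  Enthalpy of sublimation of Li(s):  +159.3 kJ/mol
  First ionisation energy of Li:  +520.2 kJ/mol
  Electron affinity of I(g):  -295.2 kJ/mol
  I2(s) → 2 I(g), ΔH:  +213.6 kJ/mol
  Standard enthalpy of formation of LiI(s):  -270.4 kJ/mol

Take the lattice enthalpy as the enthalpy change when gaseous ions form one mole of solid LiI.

U = -761.5 kJ/mol

ΔHf° = 1·ΔHsub + 1·(ΣIE) + 1/2·D(I2) + 1·EA + U
-270.4 = 1·(+159.3) + 1·(+520.2) + 1/2·(+213.6) + 1·(-295.2) + U
U = -270.4 − (+491.1) = -761.5 kJ/mol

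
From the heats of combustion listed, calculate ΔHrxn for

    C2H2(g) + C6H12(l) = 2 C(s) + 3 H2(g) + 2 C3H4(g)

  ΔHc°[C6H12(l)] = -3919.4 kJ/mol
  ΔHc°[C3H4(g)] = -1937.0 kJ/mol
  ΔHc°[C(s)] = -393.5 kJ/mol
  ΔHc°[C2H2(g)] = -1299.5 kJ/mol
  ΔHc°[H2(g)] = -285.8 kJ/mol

Using ΔH = Σ nΔHc°(reactants) − Σ nΔHc°(products):
= [1·(-1299.5) + 1·(-3919.4)] − [2·(-393.5) + 3·(-285.8) + 2·(-1937.0)]
= 299.5 kJ/mol

ΔHrxn = 299.5 kJ/mol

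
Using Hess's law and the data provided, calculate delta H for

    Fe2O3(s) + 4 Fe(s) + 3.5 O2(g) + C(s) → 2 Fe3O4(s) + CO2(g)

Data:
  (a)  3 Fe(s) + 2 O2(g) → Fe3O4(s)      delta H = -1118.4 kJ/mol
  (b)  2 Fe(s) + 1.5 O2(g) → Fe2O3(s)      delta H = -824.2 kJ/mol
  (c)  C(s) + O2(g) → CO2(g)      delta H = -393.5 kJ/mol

delta H = -1806.1 kJ/mol

(a) × 2: (2)·(-1118.4) = -2236.8 kJ/mol
(b) reversed: +824.2 kJ/mol
(c) as written: -393.5 kJ/mol
delta H = (-2236.8) + (+824.2) + (-393.5) = -1806.1 kJ/mol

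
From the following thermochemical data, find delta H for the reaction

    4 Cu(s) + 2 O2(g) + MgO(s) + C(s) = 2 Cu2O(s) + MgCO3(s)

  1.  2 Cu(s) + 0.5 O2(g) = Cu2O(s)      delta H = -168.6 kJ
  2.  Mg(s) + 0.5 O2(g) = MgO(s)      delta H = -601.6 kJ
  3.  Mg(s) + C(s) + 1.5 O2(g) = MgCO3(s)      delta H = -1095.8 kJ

eq. 1 × 2: (2)·(-168.6) = -337.2 kJ
eq. 2 reversed: +601.6 kJ
eq. 3 as written: -1095.8 kJ
By Hess's law, delta H = (2)·(-168.6) + (-1)·(-601.6) + (1)·(-1095.8) = -831.4 kJ

delta H = -831.4 kJ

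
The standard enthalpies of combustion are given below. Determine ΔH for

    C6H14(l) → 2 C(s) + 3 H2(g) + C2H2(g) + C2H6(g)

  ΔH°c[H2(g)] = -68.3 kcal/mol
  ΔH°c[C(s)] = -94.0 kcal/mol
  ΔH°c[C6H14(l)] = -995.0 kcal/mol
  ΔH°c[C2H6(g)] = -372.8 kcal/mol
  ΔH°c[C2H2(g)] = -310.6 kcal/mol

Using ΔH = Σ nΔHc°(reactants) − Σ nΔHc°(products):
= [1·(-995.0)] − [2·(-94.0) + 3·(-68.3) + 1·(-310.6) + 1·(-372.8)]
= 81.3 kcal/mol

ΔH = 81.3 kcal/mol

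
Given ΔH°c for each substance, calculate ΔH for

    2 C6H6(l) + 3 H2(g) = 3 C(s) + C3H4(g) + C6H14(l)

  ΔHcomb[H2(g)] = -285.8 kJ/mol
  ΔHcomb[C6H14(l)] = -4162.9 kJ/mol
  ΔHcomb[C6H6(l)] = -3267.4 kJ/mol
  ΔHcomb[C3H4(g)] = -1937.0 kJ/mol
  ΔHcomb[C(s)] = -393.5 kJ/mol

With combustion enthalpies, reactants minus products:
= [2·(-3267.4) + 3·(-285.8)] − [3·(-393.5) + 1·(-1937.0) + 1·(-4162.9)]
= -111.8 kJ/mol

ΔH = -111.8 kJ/mol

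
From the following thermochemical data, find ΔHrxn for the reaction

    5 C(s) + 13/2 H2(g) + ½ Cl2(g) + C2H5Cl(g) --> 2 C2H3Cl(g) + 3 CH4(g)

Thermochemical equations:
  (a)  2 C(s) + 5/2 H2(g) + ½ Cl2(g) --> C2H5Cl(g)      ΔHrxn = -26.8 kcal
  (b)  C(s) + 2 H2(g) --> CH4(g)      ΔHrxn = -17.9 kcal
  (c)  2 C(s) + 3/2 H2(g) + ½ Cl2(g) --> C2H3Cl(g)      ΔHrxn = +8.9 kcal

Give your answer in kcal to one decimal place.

(a) reversed (C2H5Cl(g) must end up as a reactant): +26.8 kcal
(b) × 3 (scale by 3 for the 3 CH4(g)): (3)·(-17.9) = -53.7 kcal
(c) × 2 (scale by 2 for the 2 C2H3Cl(g)): (2)·(+8.9) = +17.8 kcal
Since enthalpy is a state function, ΔHrxn = (-1)·(-26.8) + (3)·(-17.9) + (2)·(+8.9) = -9.1 kcal

ΔHrxn = -9.1 kcal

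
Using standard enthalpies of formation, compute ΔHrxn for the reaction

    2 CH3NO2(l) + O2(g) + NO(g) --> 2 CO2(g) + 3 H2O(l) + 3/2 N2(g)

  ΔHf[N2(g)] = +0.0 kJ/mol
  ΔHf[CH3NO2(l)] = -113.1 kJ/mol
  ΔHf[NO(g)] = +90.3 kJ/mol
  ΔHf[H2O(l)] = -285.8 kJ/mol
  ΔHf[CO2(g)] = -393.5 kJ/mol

ΔHrxn = -1508.5 kJ/mol

Products: 2·(-393.5) + 3·(-285.8) + 3/2·(+0.0) = -1644.4
Reactants: 2·(-113.1) + 1·(+0.0) + 1·(+90.3) = -135.9
ΔHrxn = (-1644.4) − (-135.9) = -1508.5 kJ/mol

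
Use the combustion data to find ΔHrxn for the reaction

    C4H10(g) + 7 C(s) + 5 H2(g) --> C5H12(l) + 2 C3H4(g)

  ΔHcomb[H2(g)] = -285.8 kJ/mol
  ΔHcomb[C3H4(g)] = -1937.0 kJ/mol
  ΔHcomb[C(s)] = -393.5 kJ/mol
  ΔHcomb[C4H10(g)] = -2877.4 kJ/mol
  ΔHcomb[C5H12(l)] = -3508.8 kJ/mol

Using ΔH = Σ nΔHc°(reactants) − Σ nΔHc°(products):
= [1·(-2877.4) + 7·(-393.5) + 5·(-285.8)] − [1·(-3508.8) + 2·(-1937.0)]
= 321.9 kJ/mol

ΔHrxn = 321.9 kJ/mol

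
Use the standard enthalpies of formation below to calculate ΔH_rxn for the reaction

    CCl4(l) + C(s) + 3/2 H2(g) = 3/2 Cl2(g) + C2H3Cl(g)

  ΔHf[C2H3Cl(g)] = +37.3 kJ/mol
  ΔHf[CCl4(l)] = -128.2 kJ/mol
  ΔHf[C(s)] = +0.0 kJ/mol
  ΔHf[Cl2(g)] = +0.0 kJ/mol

ΔH_rxn = 165.5 kJ/mol

Products: 3/2·(+0.0) + 1·(+37.3) = +37.3
Reactants: 1·(-128.2) + 1·(+0.0) + 3/2·(+0.0) = -128.2
ΔH_rxn = (+37.3) − (-128.2) = 165.5 kJ/mol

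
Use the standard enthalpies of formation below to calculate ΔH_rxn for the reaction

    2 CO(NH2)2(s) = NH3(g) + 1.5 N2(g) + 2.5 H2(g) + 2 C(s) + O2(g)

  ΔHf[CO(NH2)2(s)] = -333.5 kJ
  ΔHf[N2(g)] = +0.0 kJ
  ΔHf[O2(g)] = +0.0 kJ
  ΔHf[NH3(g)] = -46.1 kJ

ΔH_rxn = 620.9 kJ

ΔH°rxn = Σ nΔHf°(products) − Σ nΔHf°(reactants).
Products: 1·(-46.1) + 3/2·(+0.0) + 5/2·(+0.0) + 2·(+0.0) + 1·(+0.0) = -46.1
Reactants: 2·(-333.5) = -667.0
ΔH_rxn = (-46.1) − (-667.0) = 620.9 kJ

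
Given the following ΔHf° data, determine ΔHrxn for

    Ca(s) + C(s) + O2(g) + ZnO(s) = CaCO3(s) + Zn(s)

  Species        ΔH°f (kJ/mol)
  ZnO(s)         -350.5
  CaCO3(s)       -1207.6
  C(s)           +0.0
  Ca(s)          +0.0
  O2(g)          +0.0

ΔHrxn = -857.1 kJ/mol

ΔH°rxn = Σ nΔHf°(products) − Σ nΔHf°(reactants).
Products: 1·(-1207.6) + 1·(+0.0) = -1207.6
Reactants: 1·(+0.0) + 1·(+0.0) + 1·(+0.0) + 1·(-350.5) = -350.5
ΔHrxn = (-1207.6) − (-350.5) = -857.1 kJ/mol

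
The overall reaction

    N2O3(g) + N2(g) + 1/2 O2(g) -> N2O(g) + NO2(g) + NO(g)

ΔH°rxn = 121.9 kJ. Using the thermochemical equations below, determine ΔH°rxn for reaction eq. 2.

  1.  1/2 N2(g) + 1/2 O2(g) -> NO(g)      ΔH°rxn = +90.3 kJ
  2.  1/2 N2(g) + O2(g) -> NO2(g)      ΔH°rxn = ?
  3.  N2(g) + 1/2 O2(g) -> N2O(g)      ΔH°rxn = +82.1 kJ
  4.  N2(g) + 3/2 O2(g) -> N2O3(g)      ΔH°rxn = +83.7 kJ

ΔH°rxn = 33.2 kJ

eq. 1 as written (NO(g) already on the product side): +90.3 kJ
eq. 2 as written (NO2(g) already on the product side): contributes x
eq. 3 as written (N2O(g) already on the product side): +82.1 kJ
eq. 4 reversed (N2O3(g) must end up as a reactant): -83.7 kJ
+121.9 = (+90.3) + (+82.1) + (-83.7) + x
x = (+121.9 − (+88.7)) / (1) = 33.2 kJ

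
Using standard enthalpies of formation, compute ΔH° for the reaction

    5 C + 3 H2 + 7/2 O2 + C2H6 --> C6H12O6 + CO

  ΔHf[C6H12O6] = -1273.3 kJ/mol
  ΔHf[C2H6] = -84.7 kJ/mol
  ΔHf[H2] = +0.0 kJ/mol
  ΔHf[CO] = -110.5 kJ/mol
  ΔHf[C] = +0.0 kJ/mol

Products: 1·(-1273.3) + 1·(-110.5) = -1383.8
Reactants: 5·(+0.0) + 3·(+0.0) + 7/2·(+0.0) + 1·(-84.7) = -84.7
ΔH° = (-1383.8) − (-84.7) = -1299.1 kJ/mol

ΔH° = -1299.1 kJ/mol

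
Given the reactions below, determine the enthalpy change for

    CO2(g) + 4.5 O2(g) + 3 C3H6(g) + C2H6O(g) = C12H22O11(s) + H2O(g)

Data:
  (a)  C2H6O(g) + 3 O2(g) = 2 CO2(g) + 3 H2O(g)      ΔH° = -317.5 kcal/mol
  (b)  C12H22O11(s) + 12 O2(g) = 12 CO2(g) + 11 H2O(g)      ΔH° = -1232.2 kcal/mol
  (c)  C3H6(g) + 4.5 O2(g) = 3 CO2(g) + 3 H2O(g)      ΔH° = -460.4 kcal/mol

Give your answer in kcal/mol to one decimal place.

(a) as written (C2H6O(g) already on the reactant side): -317.5 kcal/mol
(b) reversed (C12H22O11(s) must end up as a product): +1232.2 kcal/mol
(c) × 3 (×3 to match 3 C3H6(g) in the target): (3)·(-460.4) = -1381.2 kcal/mol
Summing the manipulated equations, ΔH° = (-317.5) + (+1232.2) + (-1381.2) = -466.5 kcal/mol

ΔH° = -466.5 kcal/mol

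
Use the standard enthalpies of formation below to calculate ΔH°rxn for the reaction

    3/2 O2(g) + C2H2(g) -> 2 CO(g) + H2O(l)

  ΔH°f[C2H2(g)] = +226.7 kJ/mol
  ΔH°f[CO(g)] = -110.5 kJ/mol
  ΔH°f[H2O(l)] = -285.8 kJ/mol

ΔH°rxn = Σ nΔHf°(products) − Σ nΔHf°(reactants).
Products: 2·(-110.5) + 1·(-285.8) = -506.8
Reactants: 3/2·(+0.0) + 1·(+226.7) = +226.7
ΔH°rxn = (-506.8) − (+226.7) = -733.5 kJ/mol

ΔH°rxn = -733.5 kJ/mol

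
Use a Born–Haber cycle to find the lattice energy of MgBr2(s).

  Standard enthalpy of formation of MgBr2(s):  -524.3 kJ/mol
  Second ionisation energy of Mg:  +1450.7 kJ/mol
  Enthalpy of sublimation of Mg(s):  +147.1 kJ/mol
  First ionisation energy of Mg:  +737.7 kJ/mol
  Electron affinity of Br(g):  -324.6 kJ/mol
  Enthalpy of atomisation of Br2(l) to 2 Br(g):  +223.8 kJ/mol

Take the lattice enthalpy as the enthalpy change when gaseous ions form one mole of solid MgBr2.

U = -2434.4 kJ/mol

ΔHf° = 1·ΔHsub + 1·(ΣIE) + 1·D(Br2) + 2·EA + U
-524.3 = 1·(+147.1) + 1·(+2188.4) + 1·(+223.8) + 2·(-324.6) + U
U = -524.3 − (+1910.1) = -2434.4 kJ/mol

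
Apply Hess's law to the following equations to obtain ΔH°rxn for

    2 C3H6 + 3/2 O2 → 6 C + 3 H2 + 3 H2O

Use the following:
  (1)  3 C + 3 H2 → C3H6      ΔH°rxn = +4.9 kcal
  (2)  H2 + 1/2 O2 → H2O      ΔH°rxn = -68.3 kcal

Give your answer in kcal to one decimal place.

ΔH°rxn = -214.7 kcal

(1) reversed and × 2: (-2)·(+4.9) = -9.8 kcal
(2) × 3: (3)·(-68.3) = -204.9 kcal
ΔH°rxn = (-9.8) + (-204.9) = -214.7 kcal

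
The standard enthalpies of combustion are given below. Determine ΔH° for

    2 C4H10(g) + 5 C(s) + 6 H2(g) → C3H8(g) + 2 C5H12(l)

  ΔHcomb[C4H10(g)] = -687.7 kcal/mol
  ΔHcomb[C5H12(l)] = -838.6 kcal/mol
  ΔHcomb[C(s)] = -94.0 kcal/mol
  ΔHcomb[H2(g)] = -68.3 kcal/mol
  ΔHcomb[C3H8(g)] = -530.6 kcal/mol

ΔH° = -47.4 kcal/mol

With combustion enthalpies, reactants minus products:
= [2·(-687.7) + 5·(-94.0) + 6·(-68.3)] − [1·(-530.6) + 2·(-838.6)]
= -47.4 kcal/mol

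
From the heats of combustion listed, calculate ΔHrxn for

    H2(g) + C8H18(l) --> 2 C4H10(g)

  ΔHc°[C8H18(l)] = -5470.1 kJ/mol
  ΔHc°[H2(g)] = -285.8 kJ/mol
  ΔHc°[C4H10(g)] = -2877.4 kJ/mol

ΔHrxn = -1.1 kJ/mol

Using ΔH = Σ nΔHc°(reactants) − Σ nΔHc°(products):
= [1·(-285.8) + 1·(-5470.1)] − [2·(-2877.4)]
= -1.1 kJ/mol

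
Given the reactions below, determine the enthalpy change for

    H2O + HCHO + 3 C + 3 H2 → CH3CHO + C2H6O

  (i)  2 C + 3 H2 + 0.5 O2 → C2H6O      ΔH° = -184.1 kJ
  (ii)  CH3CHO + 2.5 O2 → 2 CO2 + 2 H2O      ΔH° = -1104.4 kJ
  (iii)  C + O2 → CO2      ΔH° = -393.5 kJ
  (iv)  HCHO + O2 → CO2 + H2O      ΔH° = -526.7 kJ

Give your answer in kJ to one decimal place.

ΔH° = 0.1 kJ

(i) as written: -184.1 kJ
(ii) reversed: +1104.4 kJ
(iii) as written: -393.5 kJ
(iv) as written: -526.7 kJ
Summing the manipulated equations, ΔH° = (-184.1) + (+1104.4) + (-393.5) + (-526.7) = 0.1 kJ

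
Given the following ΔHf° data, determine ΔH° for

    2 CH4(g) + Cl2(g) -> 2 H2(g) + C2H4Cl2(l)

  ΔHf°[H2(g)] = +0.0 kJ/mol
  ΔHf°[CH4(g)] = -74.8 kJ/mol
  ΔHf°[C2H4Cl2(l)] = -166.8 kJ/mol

ΔH° = -17.2 kJ/mol

Products: 2·(+0.0) + 1·(-166.8) = -166.8
Reactants: 2·(-74.8) + 1·(+0.0) = -149.6
ΔH° = (-166.8) − (-149.6) = -17.2 kJ/mol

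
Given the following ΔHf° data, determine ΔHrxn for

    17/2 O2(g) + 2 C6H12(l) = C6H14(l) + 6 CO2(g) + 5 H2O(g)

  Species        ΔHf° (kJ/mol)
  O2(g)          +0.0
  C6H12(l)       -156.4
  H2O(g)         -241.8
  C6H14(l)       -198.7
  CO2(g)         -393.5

Products: 1·(-198.7) + 6·(-393.5) + 5·(-241.8) = -3768.7
Reactants: 17/2·(+0.0) + 2·(-156.4) = -312.8
ΔHrxn = (-3768.7) − (-312.8) = -3455.9 kJ/mol

ΔHrxn = -3455.9 kJ/mol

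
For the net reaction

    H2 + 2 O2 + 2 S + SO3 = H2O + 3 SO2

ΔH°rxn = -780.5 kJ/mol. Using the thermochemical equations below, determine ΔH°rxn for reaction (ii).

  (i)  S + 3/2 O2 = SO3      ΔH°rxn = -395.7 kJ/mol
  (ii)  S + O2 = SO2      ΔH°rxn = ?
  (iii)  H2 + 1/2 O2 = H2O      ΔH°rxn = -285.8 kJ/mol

(i) reversed: +395.7 kJ/mol
(ii) × 3: contributes 3·x
(iii) as written: -285.8 kJ/mol
-780.5 = (+395.7) + (-285.8) + 3·x
x = (-780.5 − (+109.9)) / (3) = -296.8 kJ/mol

ΔH°rxn = -296.8 kJ/mol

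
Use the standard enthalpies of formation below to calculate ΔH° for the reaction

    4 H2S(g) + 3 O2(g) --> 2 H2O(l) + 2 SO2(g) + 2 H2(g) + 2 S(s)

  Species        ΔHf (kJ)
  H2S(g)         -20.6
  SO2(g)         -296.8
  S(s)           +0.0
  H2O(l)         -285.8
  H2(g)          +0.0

ΔH° = -1082.8 kJ

Products: 2·(-285.8) + 2·(-296.8) + 2·(+0.0) + 2·(+0.0) = -1165.2
Reactants: 4·(-20.6) + 3·(+0.0) = -82.4
ΔH° = (-1165.2) − (-82.4) = -1082.8 kJ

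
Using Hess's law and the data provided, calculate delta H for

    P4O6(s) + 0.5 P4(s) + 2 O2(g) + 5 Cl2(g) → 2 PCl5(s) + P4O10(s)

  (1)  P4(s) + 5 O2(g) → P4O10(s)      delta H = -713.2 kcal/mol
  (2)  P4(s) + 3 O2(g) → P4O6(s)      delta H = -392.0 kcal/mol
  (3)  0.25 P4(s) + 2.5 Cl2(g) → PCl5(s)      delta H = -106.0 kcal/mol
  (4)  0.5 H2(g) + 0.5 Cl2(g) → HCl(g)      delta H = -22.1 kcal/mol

delta H = -533.2 kcal/mol

(1) as written: -713.2 kcal/mol
(2) reversed: +392.0 kcal/mol
(3) × 2: (2)·(-106.0) = -212.0 kcal/mol
(4): not needed.
Summing the manipulated equations, delta H = (-713.2) + (+392.0) + (-212.0) = -533.2 kcal/mol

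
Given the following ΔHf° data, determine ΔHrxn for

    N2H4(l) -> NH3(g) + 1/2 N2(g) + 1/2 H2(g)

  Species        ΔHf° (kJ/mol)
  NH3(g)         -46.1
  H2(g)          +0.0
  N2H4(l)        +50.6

ΔHrxn = -96.7 kJ/mol

Products: 1·(-46.1) + 1/2·(+0.0) + 1/2·(+0.0) = -46.1
Reactants: 1·(+50.6) = +50.6
ΔHrxn = (-46.1) − (+50.6) = -96.7 kJ/mol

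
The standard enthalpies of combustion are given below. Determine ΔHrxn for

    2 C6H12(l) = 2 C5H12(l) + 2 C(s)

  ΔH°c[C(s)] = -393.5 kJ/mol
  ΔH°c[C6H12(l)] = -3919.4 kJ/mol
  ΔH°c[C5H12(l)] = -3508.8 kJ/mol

With combustion enthalpies, reactants minus products:
= [2·(-3919.4)] − [2·(-3508.8) + 2·(-393.5)]
= -34.2 kJ/mol

ΔHrxn = -34.2 kJ/mol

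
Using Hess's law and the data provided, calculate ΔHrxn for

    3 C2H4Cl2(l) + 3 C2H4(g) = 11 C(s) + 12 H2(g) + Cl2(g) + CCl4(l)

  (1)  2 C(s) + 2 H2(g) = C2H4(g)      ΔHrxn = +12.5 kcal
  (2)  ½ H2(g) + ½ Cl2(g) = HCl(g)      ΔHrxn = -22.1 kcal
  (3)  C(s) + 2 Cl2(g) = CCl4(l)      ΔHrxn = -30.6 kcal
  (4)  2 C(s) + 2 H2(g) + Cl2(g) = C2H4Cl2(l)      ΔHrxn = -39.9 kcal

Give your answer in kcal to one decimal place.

(1) reversed and × 3: (-3)·(+12.5) = -37.5 kcal
(2): not needed.
(3) as written: -30.6 kcal
(4) reversed and × 3: (-3)·(-39.9) = +119.7 kcal
ΔHrxn = (-3)·(+12.5) + (1)·(-30.6) + (-3)·(-39.9) = 51.6 kcal

ΔHrxn = 51.6 kcal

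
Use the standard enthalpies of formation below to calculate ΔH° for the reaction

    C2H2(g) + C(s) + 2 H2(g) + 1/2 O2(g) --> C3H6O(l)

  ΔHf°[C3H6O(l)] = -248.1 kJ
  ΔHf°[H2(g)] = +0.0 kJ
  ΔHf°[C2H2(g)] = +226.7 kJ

ΔH° = -474.8 kJ

ΔH°rxn = Σ nΔHf°(products) − Σ nΔHf°(reactants).
Products: 1·(-248.1) = -248.1
Reactants: 1·(+226.7) + 1·(+0.0) + 2·(+0.0) + 1/2·(+0.0) = +226.7
ΔH° = (-248.1) − (+226.7) = -474.8 kJ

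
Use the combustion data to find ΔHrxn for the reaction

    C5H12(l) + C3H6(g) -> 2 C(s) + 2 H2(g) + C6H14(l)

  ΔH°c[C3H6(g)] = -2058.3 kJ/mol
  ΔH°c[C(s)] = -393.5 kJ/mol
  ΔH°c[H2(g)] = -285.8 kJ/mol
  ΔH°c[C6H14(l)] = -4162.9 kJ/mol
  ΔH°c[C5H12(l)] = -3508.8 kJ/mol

Using ΔH = Σ nΔHc°(reactants) − Σ nΔHc°(products):
= [1·(-3508.8) + 1·(-2058.3)] − [2·(-393.5) + 2·(-285.8) + 1·(-4162.9)]
= -45.6 kJ/mol

ΔHrxn = -45.6 kJ/mol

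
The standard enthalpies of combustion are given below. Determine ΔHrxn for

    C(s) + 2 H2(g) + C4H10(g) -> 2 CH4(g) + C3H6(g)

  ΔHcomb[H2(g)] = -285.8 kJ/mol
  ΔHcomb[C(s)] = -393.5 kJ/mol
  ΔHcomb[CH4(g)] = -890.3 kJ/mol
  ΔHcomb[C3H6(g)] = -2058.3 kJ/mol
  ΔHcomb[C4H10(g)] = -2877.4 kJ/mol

ΔHrxn = -3.6 kJ/mol

Using ΔH = Σ nΔHc°(reactants) − Σ nΔHc°(products):
= [1·(-393.5) + 2·(-285.8) + 1·(-2877.4)] − [2·(-890.3) + 1·(-2058.3)]
= -3.6 kJ/mol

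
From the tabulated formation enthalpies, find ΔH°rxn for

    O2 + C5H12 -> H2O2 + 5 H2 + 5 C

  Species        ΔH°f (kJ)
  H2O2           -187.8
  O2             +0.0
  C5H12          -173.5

ΔH°rxn = -14.3 kJ

Products: 1·(-187.8) + 5·(+0.0) + 5·(+0.0) = -187.8
Reactants: 1·(+0.0) + 1·(-173.5) = -173.5
ΔH°rxn = (-187.8) − (-173.5) = -14.3 kJ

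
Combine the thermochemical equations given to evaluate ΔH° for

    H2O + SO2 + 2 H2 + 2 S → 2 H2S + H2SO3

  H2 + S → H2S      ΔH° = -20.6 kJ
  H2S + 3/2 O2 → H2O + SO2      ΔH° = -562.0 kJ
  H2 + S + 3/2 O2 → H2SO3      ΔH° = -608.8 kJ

ΔH° = -67.4 kJ

equation 1 as written: -20.6 kJ
equation 2 reversed (reverse to put H2O on the reactant side): +562.0 kJ
equation 3 as written (H2SO3 already on the product side): -608.8 kJ
ΔH° = (-20.6) + (+562.0) + (-608.8) = -67.4 kJ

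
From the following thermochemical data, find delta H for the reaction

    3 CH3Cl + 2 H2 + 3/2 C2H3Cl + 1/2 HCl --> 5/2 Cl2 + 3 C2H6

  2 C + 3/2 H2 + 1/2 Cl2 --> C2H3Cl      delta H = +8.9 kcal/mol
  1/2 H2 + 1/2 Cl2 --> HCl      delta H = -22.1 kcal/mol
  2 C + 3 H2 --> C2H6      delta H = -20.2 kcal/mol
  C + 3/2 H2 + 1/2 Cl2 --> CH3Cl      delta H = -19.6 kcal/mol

delta H = -4.1 kcal/mol

equation 1 reversed and × 3/2 (C2H3Cl must end up as a reactant; scale by 3/2 for the 3/2 C2H3Cl): (-3/2)·(+8.9) = -13.35 kcal/mol
equation 2 reversed and × 1/2 (HCl must end up as a reactant; ×1/2 to match 1/2 HCl in the target): (-1/2)·(-22.1) = +11.05 kcal/mol
equation 3 × 3 (scale by 3 for the 3 C2H6): (3)·(-20.2) = -60.6 kcal/mol
equation 4 reversed and × 3 (reverse to put CH3Cl on the reactant side; ×3 to match 3 CH3Cl in the target): (-3)·(-19.6) = +58.8 kcal/mol
delta H = (-3/2)·(+8.9) + (-1/2)·(-22.1) + (3)·(-20.2) + (-3)·(-19.6) = -4.1 kcal/mol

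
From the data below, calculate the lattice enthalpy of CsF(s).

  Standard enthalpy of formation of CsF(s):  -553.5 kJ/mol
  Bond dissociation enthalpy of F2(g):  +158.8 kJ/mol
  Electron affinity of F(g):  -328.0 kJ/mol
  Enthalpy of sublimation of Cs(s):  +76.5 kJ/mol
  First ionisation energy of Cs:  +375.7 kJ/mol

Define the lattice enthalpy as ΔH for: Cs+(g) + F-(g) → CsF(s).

U = -757.1 kJ/mol

ΔHf° = 1·ΔHsub + 1·(ΣIE) + 1/2·D(F2) + 1·EA + U
-553.5 = 1·(+76.5) + 1·(+375.7) + 1/2·(+158.8) + 1·(-328.0) + U
U = -553.5 − (+203.6) = -757.1 kJ/mol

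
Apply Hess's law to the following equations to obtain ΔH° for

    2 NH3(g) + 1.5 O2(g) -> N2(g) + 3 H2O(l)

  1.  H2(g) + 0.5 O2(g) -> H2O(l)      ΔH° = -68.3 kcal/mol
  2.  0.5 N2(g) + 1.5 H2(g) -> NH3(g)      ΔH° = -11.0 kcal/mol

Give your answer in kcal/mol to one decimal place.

ΔH° = -182.9 kcal/mol

eq. 1 × 3: (3)·(-68.3) = -204.9 kcal/mol
eq. 2 reversed and × 2: (-2)·(-11.0) = +22.0 kcal/mol
ΔH° = (3)·(-68.3) + (-2)·(-11.0) = -182.9 kcal/mol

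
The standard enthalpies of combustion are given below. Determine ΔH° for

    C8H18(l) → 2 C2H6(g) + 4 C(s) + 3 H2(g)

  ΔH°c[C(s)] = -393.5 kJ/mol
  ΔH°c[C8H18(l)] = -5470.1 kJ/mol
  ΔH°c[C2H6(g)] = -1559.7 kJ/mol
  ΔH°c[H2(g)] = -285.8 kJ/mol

Using ΔH = Σ nΔHc°(reactants) − Σ nΔHc°(products):
= [1·(-5470.1)] − [2·(-1559.7) + 4·(-393.5) + 3·(-285.8)]
= 80.7 kJ/mol

ΔH° = 80.7 kJ/mol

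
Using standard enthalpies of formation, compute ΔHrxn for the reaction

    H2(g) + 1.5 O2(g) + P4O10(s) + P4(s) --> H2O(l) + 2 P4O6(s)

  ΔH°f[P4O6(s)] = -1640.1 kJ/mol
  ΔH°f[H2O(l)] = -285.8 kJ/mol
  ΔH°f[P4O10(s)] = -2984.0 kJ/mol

Products: 1·(-285.8) + 2·(-1640.1) = -3566.0
Reactants: 1·(+0.0) + 3/2·(+0.0) + 1·(-2984.0) + 1·(+0.0) = -2984.0
ΔHrxn = (-3566.0) − (-2984.0) = -582.0 kJ/mol

ΔHrxn = -582.0 kJ/mol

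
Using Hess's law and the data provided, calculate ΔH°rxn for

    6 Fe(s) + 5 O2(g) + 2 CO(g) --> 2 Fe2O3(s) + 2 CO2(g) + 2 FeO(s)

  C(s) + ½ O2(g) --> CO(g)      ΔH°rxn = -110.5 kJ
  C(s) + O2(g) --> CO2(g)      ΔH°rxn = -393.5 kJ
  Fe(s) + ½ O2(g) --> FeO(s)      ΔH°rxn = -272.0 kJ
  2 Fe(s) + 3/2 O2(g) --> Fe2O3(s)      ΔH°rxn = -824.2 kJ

equation 1 reversed and × 2 (CO(g) must end up as a reactant; scale by 2 for the 2 CO(g)): (-2)·(-110.5) = +221.0 kJ
equation 2 × 2 (×2 to match 2 CO2(g) in the target): (2)·(-393.5) = -787.0 kJ
equation 3 × 2 (scale by 2 for the 2 FeO(s)): (2)·(-272.0) = -544.0 kJ
equation 4 × 2 (×2 to match 2 Fe2O3(s) in the target): (2)·(-824.2) = -1648.4 kJ
By Hess's law, ΔH°rxn = (+221.0) + (-787.0) + (-544.0) + (-1648.4) = -2758.4 kJ

ΔH°rxn = -2758.4 kJ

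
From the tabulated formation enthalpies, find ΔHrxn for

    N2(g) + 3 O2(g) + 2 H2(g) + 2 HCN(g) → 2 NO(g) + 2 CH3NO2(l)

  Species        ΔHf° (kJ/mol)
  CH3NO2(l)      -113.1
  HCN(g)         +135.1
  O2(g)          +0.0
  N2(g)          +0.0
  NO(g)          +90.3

Products: 2·(+90.3) + 2·(-113.1) = -45.6
Reactants: 1·(+0.0) + 3·(+0.0) + 2·(+0.0) + 2·(+135.1) = +270.2
ΔHrxn = (-45.6) − (+270.2) = -315.8 kJ/mol

ΔHrxn = -315.8 kJ/mol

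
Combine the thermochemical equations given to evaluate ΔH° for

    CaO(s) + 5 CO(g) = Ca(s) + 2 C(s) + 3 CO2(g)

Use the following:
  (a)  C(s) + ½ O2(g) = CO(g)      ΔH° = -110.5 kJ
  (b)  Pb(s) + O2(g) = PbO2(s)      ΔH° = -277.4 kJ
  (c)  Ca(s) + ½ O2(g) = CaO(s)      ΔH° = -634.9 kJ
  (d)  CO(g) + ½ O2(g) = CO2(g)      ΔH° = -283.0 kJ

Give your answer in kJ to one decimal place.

(a) reversed and × 2: (-2)·(-110.5) = +221.0 kJ
(b): not needed.
(c) reversed: +634.9 kJ
(d) × 3: (3)·(-283.0) = -849.0 kJ
Since enthalpy is a state function, ΔH° = (+221.0) + (+634.9) + (-849.0) = 6.9 kJ

ΔH° = 6.9 kJ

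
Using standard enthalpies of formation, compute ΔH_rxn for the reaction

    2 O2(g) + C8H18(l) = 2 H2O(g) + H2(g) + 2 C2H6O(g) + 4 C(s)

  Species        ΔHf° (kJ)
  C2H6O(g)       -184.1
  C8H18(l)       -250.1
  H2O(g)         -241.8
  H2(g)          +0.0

ΔH_rxn = -601.7 kJ

Products: 2·(-241.8) + 1·(+0.0) + 2·(-184.1) + 4·(+0.0) = -851.8
Reactants: 2·(+0.0) + 1·(-250.1) = -250.1
ΔH_rxn = (-851.8) − (-250.1) = -601.7 kJ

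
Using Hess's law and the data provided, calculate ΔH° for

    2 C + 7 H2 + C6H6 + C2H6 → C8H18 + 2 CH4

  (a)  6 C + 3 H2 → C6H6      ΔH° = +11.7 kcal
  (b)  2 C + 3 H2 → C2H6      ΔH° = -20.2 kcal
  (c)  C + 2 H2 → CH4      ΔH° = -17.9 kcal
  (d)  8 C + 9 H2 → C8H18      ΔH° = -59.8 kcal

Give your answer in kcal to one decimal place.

(a) reversed (C6H6 must end up as a reactant): -11.7 kcal
(b) reversed (reverse to put C2H6 on the reactant side): +20.2 kcal
(c) × 2 (×2 to match 2 CH4 in the target): (2)·(-17.9) = -35.8 kcal
(d) as written (C8H18 already on the product side): -59.8 kcal
ΔH° = (-11.7) + (+20.2) + (-35.8) + (-59.8) = -87.1 kcal

ΔH° = -87.1 kcal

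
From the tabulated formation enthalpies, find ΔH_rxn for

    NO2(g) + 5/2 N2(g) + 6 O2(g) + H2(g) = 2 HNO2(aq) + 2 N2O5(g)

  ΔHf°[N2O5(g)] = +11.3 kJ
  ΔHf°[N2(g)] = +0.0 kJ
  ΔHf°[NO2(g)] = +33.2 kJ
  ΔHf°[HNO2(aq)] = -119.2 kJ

ΔH_rxn = -249.0 kJ

Products: 2·(-119.2) + 2·(+11.3) = -215.8
Reactants: 1·(+33.2) + 5/2·(+0.0) + 6·(+0.0) + 1·(+0.0) = +33.2
ΔH_rxn = (-215.8) − (+33.2) = -249.0 kJ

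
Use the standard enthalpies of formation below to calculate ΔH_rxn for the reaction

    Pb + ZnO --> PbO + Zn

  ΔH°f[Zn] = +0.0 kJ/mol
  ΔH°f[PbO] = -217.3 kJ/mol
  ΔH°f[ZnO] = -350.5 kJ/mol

Products: 1·(-217.3) + 1·(+0.0) = -217.3
Reactants: 1·(+0.0) + 1·(-350.5) = -350.5
ΔH_rxn = (-217.3) − (-350.5) = 133.2 kJ/mol

ΔH_rxn = 133.2 kJ/mol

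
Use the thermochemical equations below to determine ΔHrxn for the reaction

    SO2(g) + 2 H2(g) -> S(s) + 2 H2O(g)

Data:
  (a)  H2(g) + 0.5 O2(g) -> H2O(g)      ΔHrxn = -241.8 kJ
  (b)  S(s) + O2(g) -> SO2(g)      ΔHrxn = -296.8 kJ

(a) × 2: (2)·(-241.8) = -483.6 kJ
(b) reversed: +296.8 kJ
Summing the manipulated equations, ΔHrxn = (-483.6) + (+296.8) = -186.8 kJ

ΔHrxn = -186.8 kJ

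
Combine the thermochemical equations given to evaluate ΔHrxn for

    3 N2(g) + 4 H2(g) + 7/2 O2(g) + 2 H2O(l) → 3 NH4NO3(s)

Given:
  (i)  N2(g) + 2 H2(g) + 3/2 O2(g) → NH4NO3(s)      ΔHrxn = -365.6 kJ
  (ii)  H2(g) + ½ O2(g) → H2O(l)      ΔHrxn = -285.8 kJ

ΔHrxn = -525.2 kJ

(i) × 3: (3)·(-365.6) = -1096.8 kJ
(ii) reversed and × 2: (-2)·(-285.8) = +571.6 kJ
ΔHrxn = (-1096.8) + (+571.6) = -525.2 kJ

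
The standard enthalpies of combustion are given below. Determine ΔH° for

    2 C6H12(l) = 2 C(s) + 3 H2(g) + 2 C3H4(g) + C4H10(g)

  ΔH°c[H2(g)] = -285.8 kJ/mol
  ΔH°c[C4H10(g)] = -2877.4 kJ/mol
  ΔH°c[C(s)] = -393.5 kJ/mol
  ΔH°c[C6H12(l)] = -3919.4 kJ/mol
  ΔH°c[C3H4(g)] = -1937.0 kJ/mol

With combustion enthalpies, reactants minus products:
= [2·(-3919.4)] − [2·(-393.5) + 3·(-285.8) + 2·(-1937.0) + 1·(-2877.4)]
= 557.0 kJ/mol

ΔH° = 557.0 kJ/mol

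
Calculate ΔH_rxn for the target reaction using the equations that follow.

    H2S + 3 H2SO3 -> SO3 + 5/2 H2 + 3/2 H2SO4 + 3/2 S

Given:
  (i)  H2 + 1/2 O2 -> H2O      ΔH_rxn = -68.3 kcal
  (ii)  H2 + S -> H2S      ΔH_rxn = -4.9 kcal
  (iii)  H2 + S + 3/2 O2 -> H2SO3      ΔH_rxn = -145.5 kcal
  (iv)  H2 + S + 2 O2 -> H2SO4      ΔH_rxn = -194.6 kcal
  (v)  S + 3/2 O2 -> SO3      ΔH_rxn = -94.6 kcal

(i): not needed (H2O appears nowhere else).
(ii) reversed (reverse to put H2S on the reactant side): +4.9 kcal
(iii) reversed and × 3 (reverse to put H2SO3 on the reactant side; ×3 to match 3 H2SO3 in the target): (-3)·(-145.5) = +436.5 kcal
(iv) × 3/2 (scale by 3/2 for the 3/2 H2SO4): (3/2)·(-194.6) = -291.9 kcal
(v) as written (SO3 already on the product side): -94.6 kcal
By Hess's law, ΔH_rxn = (-1)·(-4.9) + (-3)·(-145.5) + (3/2)·(-194.6) + (1)·(-94.6) = 54.9 kcal

ΔH_rxn = 54.9 kcal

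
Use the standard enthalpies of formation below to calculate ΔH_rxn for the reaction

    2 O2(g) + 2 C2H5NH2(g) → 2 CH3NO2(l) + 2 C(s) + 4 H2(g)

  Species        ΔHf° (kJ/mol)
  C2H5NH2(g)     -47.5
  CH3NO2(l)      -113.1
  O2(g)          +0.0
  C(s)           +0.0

ΔH_rxn = -131.2 kJ/mol

ΔH°rxn = Σ nΔHf°(products) − Σ nΔHf°(reactants).
Products: 2·(-113.1) + 2·(+0.0) + 4·(+0.0) = -226.2
Reactants: 2·(+0.0) + 2·(-47.5) = -95.0
ΔH_rxn = (-226.2) − (-95.0) = -131.2 kJ/mol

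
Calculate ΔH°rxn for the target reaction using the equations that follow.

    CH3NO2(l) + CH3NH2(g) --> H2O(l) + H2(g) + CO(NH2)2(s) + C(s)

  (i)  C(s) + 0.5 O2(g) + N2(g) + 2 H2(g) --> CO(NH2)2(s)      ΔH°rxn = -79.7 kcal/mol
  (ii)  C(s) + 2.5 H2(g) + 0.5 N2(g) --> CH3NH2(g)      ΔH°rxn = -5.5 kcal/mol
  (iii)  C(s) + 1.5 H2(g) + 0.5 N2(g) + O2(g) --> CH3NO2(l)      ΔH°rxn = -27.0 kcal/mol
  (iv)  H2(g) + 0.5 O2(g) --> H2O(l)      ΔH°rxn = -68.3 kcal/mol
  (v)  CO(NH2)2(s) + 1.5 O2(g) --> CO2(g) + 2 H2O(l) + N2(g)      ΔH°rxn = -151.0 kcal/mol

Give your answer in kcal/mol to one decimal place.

ΔH°rxn = -115.5 kcal/mol

(i) as written: -79.7 kcal/mol
(ii) reversed: +5.5 kcal/mol
(iii) reversed: +27.0 kcal/mol
(iv) as written: -68.3 kcal/mol
(v): not needed.
ΔH°rxn = (1)·(-79.7) + (-1)·(-5.5) + (-1)·(-27.0) + (1)·(-68.3) = -115.5 kcal/mol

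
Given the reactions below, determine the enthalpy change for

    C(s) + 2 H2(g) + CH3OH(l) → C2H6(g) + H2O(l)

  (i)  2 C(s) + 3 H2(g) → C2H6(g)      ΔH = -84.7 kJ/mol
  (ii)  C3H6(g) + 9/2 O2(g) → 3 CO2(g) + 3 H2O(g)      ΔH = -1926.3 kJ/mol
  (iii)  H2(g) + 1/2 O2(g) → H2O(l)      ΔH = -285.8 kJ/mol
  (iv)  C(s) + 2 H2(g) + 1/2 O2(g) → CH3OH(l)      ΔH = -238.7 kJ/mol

(i) as written (C2H6(g) already on the product side): -84.7 kJ/mol
(ii): not needed (C3H6(g) appears nowhere else).
(iii) as written (H2O(l) already on the product side): -285.8 kJ/mol
(iv) reversed (CH3OH(l) must end up as a reactant): +238.7 kJ/mol
Summing the manipulated equations, ΔH = (-84.7) + (-285.8) + (+238.7) = -131.8 kJ/mol

ΔH = -131.8 kJ/mol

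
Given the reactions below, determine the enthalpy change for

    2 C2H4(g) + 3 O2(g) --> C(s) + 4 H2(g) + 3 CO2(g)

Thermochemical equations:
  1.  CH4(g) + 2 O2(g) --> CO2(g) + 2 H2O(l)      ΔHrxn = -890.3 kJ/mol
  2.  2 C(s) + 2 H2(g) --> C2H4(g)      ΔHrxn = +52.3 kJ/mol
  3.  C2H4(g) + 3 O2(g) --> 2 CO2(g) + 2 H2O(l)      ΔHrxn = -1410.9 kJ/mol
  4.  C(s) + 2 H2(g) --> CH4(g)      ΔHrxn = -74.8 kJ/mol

ΔHrxn = -1285.1 kJ/mol

eq. 1 reversed and × 3: (-3)·(-890.3) = +2670.9 kJ/mol
eq. 2 as written: +52.3 kJ/mol
eq. 3 × 3: (3)·(-1410.9) = -4232.7 kJ/mol
eq. 4 reversed and × 3: (-3)·(-74.8) = +224.4 kJ/mol
Since enthalpy is a state function, ΔHrxn = (+2670.9) + (+52.3) + (-4232.7) + (+224.4) = -1285.1 kJ/mol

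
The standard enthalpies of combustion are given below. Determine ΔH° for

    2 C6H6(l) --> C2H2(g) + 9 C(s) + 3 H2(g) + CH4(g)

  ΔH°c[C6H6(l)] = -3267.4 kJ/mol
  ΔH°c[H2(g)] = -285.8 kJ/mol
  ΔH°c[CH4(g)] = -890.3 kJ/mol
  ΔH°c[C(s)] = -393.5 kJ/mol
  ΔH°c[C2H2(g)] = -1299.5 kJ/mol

ΔH° = 53.9 kJ/mol

With combustion enthalpies, reactants minus products:
= [2·(-3267.4)] − [1·(-1299.5) + 9·(-393.5) + 3·(-285.8) + 1·(-890.3)]
= 53.9 kJ/mol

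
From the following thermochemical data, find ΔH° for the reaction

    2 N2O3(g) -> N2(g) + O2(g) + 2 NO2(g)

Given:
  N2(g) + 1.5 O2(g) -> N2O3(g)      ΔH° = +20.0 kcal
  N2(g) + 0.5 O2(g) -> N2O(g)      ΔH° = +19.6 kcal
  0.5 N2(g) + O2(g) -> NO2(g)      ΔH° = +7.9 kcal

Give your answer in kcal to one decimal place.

ΔH° = -24.2 kcal

equation 1 reversed and × 2 (reverse to put N2O3(g) on the reactant side; scale by 2 for the 2 N2O3(g)): (-2)·(+20.0) = -40.0 kcal
equation 2: not needed (N2O(g) appears nowhere else).
equation 3 × 2 (scale by 2 for the 2 NO2(g)): (2)·(+7.9) = +15.8 kcal
ΔH° = (-2)·(+20.0) + (2)·(+7.9) = -24.2 kcal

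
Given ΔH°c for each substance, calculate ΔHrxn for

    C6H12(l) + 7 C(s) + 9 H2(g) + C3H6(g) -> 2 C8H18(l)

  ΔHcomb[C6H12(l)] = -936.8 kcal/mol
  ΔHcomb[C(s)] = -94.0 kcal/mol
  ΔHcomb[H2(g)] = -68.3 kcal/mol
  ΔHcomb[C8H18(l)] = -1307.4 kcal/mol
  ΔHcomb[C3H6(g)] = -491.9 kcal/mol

With combustion enthalpies, reactants minus products:
= [1·(-936.8) + 7·(-94.0) + 9·(-68.3) + 1·(-491.9)] − [2·(-1307.4)]
= -86.6 kcal/mol

ΔHrxn = -86.6 kcal/mol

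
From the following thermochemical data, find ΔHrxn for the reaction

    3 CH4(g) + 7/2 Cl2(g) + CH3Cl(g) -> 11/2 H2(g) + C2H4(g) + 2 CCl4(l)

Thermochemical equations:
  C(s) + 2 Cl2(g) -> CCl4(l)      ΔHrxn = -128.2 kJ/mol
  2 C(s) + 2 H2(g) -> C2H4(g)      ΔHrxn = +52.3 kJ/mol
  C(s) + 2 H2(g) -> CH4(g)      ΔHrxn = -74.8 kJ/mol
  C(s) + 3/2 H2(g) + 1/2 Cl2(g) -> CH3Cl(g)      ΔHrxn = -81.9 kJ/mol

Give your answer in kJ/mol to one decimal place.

ΔHrxn = 102.2 kJ/mol

equation 1 × 2: (2)·(-128.2) = -256.4 kJ/mol
equation 2 as written: +52.3 kJ/mol
equation 3 reversed and × 3: (-3)·(-74.8) = +224.4 kJ/mol
equation 4 reversed: +81.9 kJ/mol
Summing the manipulated equations, ΔHrxn = (2)·(-128.2) + (1)·(+52.3) + (-3)·(-74.8) + (-1)·(-81.9) = 102.2 kJ/mol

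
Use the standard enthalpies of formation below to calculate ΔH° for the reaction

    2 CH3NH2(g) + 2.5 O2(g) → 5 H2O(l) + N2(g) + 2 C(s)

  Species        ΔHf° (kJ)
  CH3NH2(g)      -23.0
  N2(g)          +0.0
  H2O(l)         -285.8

Products: 5·(-285.8) + 1·(+0.0) + 2·(+0.0) = -1429.0
Reactants: 2·(-23.0) + 5/2·(+0.0) = -46.0
ΔH° = (-1429.0) − (-46.0) = -1383.0 kJ

ΔH° = -1383.0 kJ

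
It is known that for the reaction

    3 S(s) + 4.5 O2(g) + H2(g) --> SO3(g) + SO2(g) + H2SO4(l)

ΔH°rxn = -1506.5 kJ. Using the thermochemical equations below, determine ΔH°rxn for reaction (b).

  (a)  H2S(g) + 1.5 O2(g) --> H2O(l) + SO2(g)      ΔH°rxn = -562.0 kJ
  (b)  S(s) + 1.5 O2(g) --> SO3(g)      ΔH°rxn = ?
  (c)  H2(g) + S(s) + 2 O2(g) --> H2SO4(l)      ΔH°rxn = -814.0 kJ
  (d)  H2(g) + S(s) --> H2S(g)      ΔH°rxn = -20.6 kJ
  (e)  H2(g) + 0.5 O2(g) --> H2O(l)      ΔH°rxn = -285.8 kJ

(a) as written: -562.0 kJ
(b) as written: contributes x
(c) as written: -814.0 kJ
(d) as written: -20.6 kJ
(e) reversed: +285.8 kJ
-1506.5 = (-562.0) + (-814.0) + (-20.6) + (+285.8) + x
x = (-1506.5 − (-1110.8)) / (1) = -395.7 kJ

ΔH°rxn = -395.7 kJ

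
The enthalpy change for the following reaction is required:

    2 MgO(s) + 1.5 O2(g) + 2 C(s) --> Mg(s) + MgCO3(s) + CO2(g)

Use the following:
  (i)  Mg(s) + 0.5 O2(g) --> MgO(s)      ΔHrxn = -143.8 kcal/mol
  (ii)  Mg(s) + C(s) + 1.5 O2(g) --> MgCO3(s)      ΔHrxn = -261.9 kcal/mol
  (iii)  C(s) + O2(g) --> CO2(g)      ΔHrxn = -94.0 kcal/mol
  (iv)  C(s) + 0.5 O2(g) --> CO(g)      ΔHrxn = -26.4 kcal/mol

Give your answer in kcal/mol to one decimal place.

(i) reversed and × 2: (-2)·(-143.8) = +287.6 kcal/mol
(ii) as written: -261.9 kcal/mol
(iii) as written: -94.0 kcal/mol
(iv): not needed.
By Hess's law, ΔHrxn = (+287.6) + (-261.9) + (-94.0) = -68.3 kcal/mol

ΔHrxn = -68.3 kcal/mol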